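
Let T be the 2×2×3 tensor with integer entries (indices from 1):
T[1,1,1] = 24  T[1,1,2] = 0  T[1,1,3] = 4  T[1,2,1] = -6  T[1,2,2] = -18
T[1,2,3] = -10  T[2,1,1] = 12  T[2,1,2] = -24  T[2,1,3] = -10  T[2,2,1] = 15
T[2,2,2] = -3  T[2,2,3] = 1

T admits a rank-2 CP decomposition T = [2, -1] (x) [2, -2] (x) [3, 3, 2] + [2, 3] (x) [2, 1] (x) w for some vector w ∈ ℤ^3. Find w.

w = [3, -3, -1]

Subtract the known terms from T to get the rank-1 residual R = [2, 3] (x) [2, 1] (x) w, so R[i,j,k] = a[i]·b[j]·w[k]. Pick indices with nonzero a[1]·b[1] = (2)·(2) = 4. Only the fibre through (1,1,·) is needed: R[1,1,:] = T[1,1,:] − Σₗ aₗ[1]bₗ[1]cₗ = [24, 0, 4] − (2)·(2)·[3, 3, 2] = [12, -12, -4]. Then w[k] = R[1,1,k] / 4 for each k, giving w = [12, -12, -4] / 4 = [3, -3, -1].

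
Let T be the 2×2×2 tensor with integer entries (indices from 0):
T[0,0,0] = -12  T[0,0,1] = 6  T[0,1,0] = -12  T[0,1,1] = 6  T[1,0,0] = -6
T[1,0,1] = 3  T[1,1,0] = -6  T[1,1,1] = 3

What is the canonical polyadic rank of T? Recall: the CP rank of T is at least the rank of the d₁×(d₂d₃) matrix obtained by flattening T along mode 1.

1

Lower bound: T ≠ 0 (e.g. T[0,0,0] = -12), so rank(T) ≥ 1.
Upper bound: if T = a (x) b (x) c then every fibre of T is a multiple of the corresponding factor, so read the factors off the fibres through the nonzero entry T[0,0,0] = -12.
The mode-1 fibre T[:,0,0] = [-12, -6] gives a = (2, 1) (primitive direction); the mode-2 fibre T[0,:,0] = [-12, -12] gives b = (1, 1); then c[k] = T[0,0,k] / (a[0]·b[0]) = [-12, 6] / 2 = (-6, 3).
Expanding (2, 1) (x) (1, 1) (x) (-6, 3) reproduces all 8 entries of T, so T = (2, 1) (x) (1, 1) (x) (-6, 3) and rank(T) ≤ 1.
These bounds meet, so rank(T) = 1.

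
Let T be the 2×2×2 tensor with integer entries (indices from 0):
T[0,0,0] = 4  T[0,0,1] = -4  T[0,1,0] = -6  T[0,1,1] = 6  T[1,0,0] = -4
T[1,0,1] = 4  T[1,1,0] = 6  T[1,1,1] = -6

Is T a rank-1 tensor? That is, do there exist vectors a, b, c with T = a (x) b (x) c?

If T = a (x) b (x) c then every fibre of T is a multiple of the corresponding factor, so read the factors off the fibres through the nonzero entry T[0,0,0] = 4.
The mode-1 fibre T[:,0,0] = [4, -4] gives a = (1, -1) (primitive direction); the mode-2 fibre T[0,:,0] = [4, -6] gives b = (2, -3); then c[k] = T[0,0,k] / (a[0]·b[0]) = [4, -4] / 2 = (2, -2).
Expanding (1, -1) (x) (2, -3) (x) (2, -2) reproduces all 8 entries of T, so T = (1, -1) (x) (2, -3) (x) (2, -2) and rank(T) ≤ 1.
Equivalently every frontal slice T[:,:,k] is c[k] times the rank-1 matrix (1, -1) (x) (2, -3). So T has rank 1 (it is nonzero).

Yes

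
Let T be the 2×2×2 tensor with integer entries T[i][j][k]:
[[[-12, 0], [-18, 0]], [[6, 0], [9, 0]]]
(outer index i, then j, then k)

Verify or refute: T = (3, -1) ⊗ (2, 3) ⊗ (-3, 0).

No

Reconstruct entry (0,0,0) from the claimed factors: Σₗ aₗ[0]bₗ[0]cₗ[0] = (3)·(2)·(-3) = -18, but T[0,0,0] = -12. The claim is false.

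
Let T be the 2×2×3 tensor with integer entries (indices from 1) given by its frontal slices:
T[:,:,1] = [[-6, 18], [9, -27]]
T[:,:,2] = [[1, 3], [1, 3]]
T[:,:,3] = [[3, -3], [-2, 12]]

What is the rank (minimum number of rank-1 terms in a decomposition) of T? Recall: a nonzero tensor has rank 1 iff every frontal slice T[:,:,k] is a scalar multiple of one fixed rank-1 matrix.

2

Lower bound: the mode-3 unfolding of T (rows indexed by k, columns by (i,j) = (1,1), (1,2), (2,1), (2,2)) is [[-6, 18, 9, -27], [1, 3, 1, 3], [3, -3, -2, 12]].
There the 2×2 minor on rows k ∈ {1, 2}, columns (i,j) ∈ {(1,1), (1,2)} is det [[-6, 18], [1, 3]] = -36 ≠ 0, so this unfolding has rank ≥ 2; CP rank is at least every unfolding rank, so rank(T) ≥ 2. (This is only a lower bound: in general the CP rank may exceed every unfolding rank, so we still need to exhibit 2 rank-1 terms summing to T.)
Upper bound — finding two terms. Write S_k = T[:,:,k] for the frontal slices: S₁ = [[-6, 18], [9, -27]], S₂ = [[1, 3], [1, 3]], S₃ = [[3, -3], [-2, 12]].
If T = a₁ ⊗ b₁ ⊗ c₁ + a₂ ⊗ b₂ ⊗ c₂ then each S_k = c₁[k]·a₁b₁ᵀ + c₂[k]·a₂b₂ᵀ. S₁ and S₂ are linearly independent, so a₁b₁ᵀ and a₂b₂ᵀ must span the same plane of matrices: they are the rank-1 matrices of the form x·S₁ + y·S₂.
det(x·S₁ + y·S₂) is −90·xy = (-90)·(y)(x), vanishing at (x:y) = (1:0) and (0:1).
M₁ = S₁ = [[-6, 18], [9, -27]] = (-3)·[2, -3][1, -3]ᵀ and M₂ = S₂ = [[1, 3], [1, 3]] = [1, 1][1, 3]ᵀ, so take a₁ = [2, -3], b₁ = [1, -3], a₂ = [1, 1], b₂ = [1, 3].
Each slice is an integer combination of E₁ = a₁b₁ᵀ and E₂ = a₂b₂ᵀ: S₁ = −3·E₁, S₂ = E₂, S₃ = E₁ + E₂; reading off coefficients, c₁ = [-3, 0, 1] and c₂ = [0, 1, 1].
Hence T = [2, -3] ⊗ [1, -3] ⊗ [-3, 0, 1] + [1, 1] ⊗ [1, 3] ⊗ [0, 1, 1], so rank(T) ≤ 2.
These bounds meet, so rank(T) = 2.
Check entry T[2,2,2] = 3: (-3)·(-3)·(0) + (1)·(3)·(1) = 3.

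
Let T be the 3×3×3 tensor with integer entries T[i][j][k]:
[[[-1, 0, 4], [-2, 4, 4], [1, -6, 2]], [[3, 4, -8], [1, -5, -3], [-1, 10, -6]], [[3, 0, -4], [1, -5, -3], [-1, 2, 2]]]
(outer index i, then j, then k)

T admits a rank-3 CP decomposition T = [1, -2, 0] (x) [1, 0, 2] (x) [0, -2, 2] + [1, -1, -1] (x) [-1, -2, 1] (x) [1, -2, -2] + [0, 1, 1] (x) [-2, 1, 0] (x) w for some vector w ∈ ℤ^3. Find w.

Subtract the known terms from T to get the rank-1 residual R = [0, 1, 1] (x) [-2, 1, 0] (x) w, so R[i,j,k] = a[i]·b[j]·w[k]. Pick indices with nonzero a[1]·b[0] = (1)·(-2) = -2. Only the fibre through (1,0,·) is needed: R[1,0,:] = T[1,0,:] − Σₗ aₗ[1]bₗ[0]cₗ = [3, 4, -8] − (-2)·(1)·[0, -2, 2] − (-1)·(-1)·[1, -2, -2] = [2, 2, -2]. Then w[k] = R[1,0,k] / -2 for each k, giving w = [2, 2, -2] / -2 = [-1, -1, 1].

w = [-1, -1, 1]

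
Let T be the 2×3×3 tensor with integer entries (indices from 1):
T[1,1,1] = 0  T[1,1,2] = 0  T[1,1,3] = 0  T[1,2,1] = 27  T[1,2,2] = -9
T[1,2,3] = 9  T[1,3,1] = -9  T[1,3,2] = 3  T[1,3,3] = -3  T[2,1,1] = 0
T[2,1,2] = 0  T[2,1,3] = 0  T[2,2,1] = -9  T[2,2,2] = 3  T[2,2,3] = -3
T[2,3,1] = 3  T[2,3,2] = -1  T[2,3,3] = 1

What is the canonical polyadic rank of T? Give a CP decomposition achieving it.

Lower bound: T ≠ 0 (e.g. T[1,2,1] = 27), so rank(T) ≥ 1.
Upper bound: the mode-1 fibre T[:,2,1] = [27, -9] gives a = [3, -1] (primitive direction); the mode-2 fibre T[1,:,1] = [0, 27, -9] gives b = [0, 3, -1]; then c[k] = T[1,2,k] / (a[1]·b[2]) = [27, -9, 9] / 9 = [3, -1, 1].
Expanding [3, -1] (x) [0, 3, -1] (x) [3, -1, 1] reproduces all 18 entries of T, so T = [3, -1] (x) [0, 3, -1] (x) [3, -1, 1] and rank(T) ≤ 1.
These bounds meet, so rank(T) = 1.

rank(T) = 1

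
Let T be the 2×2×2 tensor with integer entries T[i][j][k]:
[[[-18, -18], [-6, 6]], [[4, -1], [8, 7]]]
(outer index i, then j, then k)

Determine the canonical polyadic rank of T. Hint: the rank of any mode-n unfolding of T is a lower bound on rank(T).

Lower bound: the mode-3 unfolding of T (rows indexed by k, columns by (i,j) = (0,0), (0,1), (1,0), (1,1)) is [[-18, -6, 4, 8], [-18, 6, -1, 7]].
There the 2×2 minor on rows k ∈ {0, 1}, columns (i,j) ∈ {(0,0), (0,1)} is det [[-18, -6], [-18, 6]] = -216 ≠ 0, so this unfolding has rank ≥ 2; CP rank is at least every unfolding rank, so rank(T) ≥ 2. (Flattening ranks never certify an upper bound on CP rank; for that we must actually write T with 2 rank-1 terms.)
Upper bound — finding two terms. Write S_k = T[:,:,k] for the frontal slices: S₀ = [[-18, -6], [4, 8]], S₁ = [[-18, 6], [-1, 7]].
If T = a₁ ⊗ b₁ ⊗ c₁ + a₂ ⊗ b₂ ⊗ c₂ then each S_k = c₁[k]·a₁b₁ᵀ + c₂[k]·a₂b₂ᵀ. S₀ and S₁ are linearly independent, so a₁b₁ᵀ and a₂b₂ᵀ must span the same plane of matrices: they are the rank-1 matrices of the form x·S₀ + y·S₁.
det(x·S₀ + y·S₁) is −120·x² − 300·xy − 120·y² = (-60)·(x + 2·y)(2·x + y), vanishing at (x:y) = (2:-1) and (1:-2).
M₁ = 2·S₀ − S₁ = [[-18, -18], [9, 9]] = (-9)·[2, -1][1, 1]ᵀ and M₂ = S₀ − 2·S₁ = [[18, -18], [6, -6]] = 6·[3, 1][1, -1]ᵀ, so take a₁ = [2, -1], b₁ = [1, 1], a₂ = [3, 1], b₂ = [1, -1].
Each slice is an integer combination of E₁ = a₁b₁ᵀ and E₂ = a₂b₂ᵀ: S₀ = −6·E₁ − 2·E₂, S₁ = −3·E₁ − 4·E₂; reading off coefficients, c₁ = [-6, -3] and c₂ = [-2, -4].
Hence T = [2, -1] ⊗ [1, 1] ⊗ [-6, -3] + [3, 1] ⊗ [1, -1] ⊗ [-2, -4], so rank(T) ≤ 2.
These bounds meet, so rank(T) = 2.

2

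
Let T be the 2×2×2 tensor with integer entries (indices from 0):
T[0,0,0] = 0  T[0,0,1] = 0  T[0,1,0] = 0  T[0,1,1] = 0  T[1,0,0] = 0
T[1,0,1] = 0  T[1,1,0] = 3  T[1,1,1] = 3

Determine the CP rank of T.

Lower bound: T ≠ 0 (e.g. T[1,1,0] = 3), so rank(T) ≥ 1.
Upper bound: if T = a ∘ b ∘ c then every fibre of T is a multiple of the corresponding factor, so read the factors off the fibres through the nonzero entry T[1,1,0] = 3.
The mode-1 fibre T[:,1,0] = [0, 3] gives a = (0, 1) (primitive direction); the mode-2 fibre T[1,:,0] = [0, 3] gives b = (0, 1); then c[k] = T[1,1,k] / (a[1]·b[1]) = [3, 3] / 1 = (3, 3).
Expanding (0, 1) ∘ (0, 1) ∘ (3, 3) reproduces all 8 entries of T, so T = (0, 1) ∘ (0, 1) ∘ (3, 3) and rank(T) ≤ 1.
These bounds meet, so rank(T) = 1.

1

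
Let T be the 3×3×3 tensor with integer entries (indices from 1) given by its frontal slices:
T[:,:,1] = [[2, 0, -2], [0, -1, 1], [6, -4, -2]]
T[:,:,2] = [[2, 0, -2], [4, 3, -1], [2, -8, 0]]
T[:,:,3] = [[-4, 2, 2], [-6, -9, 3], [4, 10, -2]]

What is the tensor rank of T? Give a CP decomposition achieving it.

Lower bound: in the mode-1 unfolding of T (rows indexed by i, columns by (j,k)) the 3×3 minor on rows i ∈ {1, 2, 3}, columns (j,k) ∈ {(1,1), (1,2), (1,3)} is det [[2, 2, -4], [0, 4, -6], [6, 2, 4]] = 80 ≠ 0, so that unfolding has rank ≥ 3 and hence rank(T) ≥ 3 (CP rank is at least every unfolding rank, though it can be larger).
Upper bound: T is a sum of 3 rank-1 terms, T = (0, 1, -1) (x) (2, 2, -1) (x) (0, 2, -4) + (1, -1, -1) (x) (1, -1, 0) (x) (-2, -2, 0) + (2, -1, 2) (x) (2, -1, -1) (x) (1, 1, -1) (one valid choice — decompositions are not unique — normalised so each a, b is primitive with positive first nonzero entry; check it by expanding all entries), so rank(T) ≤ 3.
These bounds meet, so rank(T) = 3.

rank(T) = 3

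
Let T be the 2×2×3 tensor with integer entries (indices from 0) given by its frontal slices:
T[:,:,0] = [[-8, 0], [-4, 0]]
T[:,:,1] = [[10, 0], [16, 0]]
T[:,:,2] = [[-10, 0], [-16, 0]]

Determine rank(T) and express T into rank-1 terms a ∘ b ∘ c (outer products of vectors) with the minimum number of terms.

Lower bound: the mode-1 unfolding of T (rows indexed by i, columns by (j,k) = (0,0), (0,1), (0,2), (1,0), (1,1), (1,2)) is [[-8, 10, -10, 0, 0, 0], [-4, 16, -16, 0, 0, 0]].
There the 2×2 minor on rows i ∈ {0, 1}, columns (j,k) ∈ {(0,0), (0,1)} is det [[-8, 10], [-4, 16]] = -88 ≠ 0, so this unfolding has rank ≥ 2; CP rank is at least every unfolding rank, so rank(T) ≥ 2. (This is only a lower bound: in general the CP rank may exceed every unfolding rank, so we still need to exhibit 2 rank-1 terms summing to T.)
Upper bound — finding two terms. Every mode-2 slice of T is a multiple of one matrix: T[:,j,:] = b[j]·M with b = [1, 0] and M = [[-8, 10, -10], [-4, 16, -16]] (rows indexed by i, columns by k). So it suffices to write M as a sum of two rank-1 matrices.
Splitting M by its rows (i = 0, 1), M = [1, 0][-8, 10, -10]ᵀ + [0, 1][-4, 16, -16]ᵀ.
Hence T = [1, 0] ∘ [1, 0] ∘ [-8, 10, -10] + [0, 1] ∘ [1, 0] ∘ [-4, 16, -16], so rank(T) ≤ 2.
These bounds meet, so rank(T) = 2.

rank(T) = 2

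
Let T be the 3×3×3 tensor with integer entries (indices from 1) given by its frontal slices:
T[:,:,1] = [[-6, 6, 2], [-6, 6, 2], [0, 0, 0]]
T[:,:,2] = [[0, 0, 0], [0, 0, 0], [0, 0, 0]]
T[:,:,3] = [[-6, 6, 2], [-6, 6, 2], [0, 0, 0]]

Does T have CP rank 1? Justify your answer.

Yes

If T = a ⊗ b ⊗ c then every fibre of T is a multiple of the corresponding factor, so read the factors off the fibres through the nonzero entry T[1,1,1] = -6.
The mode-1 fibre T[:,1,1] = [-6, -6, 0] gives a = (1, 1, 0) (primitive direction); the mode-2 fibre T[1,:,1] = [-6, 6, 2] gives b = (3, -3, -1); then c[k] = T[1,1,k] / (a[1]·b[1]) = [-6, 0, -6] / 3 = (-2, 0, -2).
Expanding (1, 1, 0) ⊗ (3, -3, -1) ⊗ (-2, 0, -2) reproduces all 27 entries of T, so T = (1, 1, 0) ⊗ (3, -3, -1) ⊗ (-2, 0, -2) and rank(T) ≤ 1.
Equivalently every frontal slice T[:,:,k] is c[k] times the rank-1 matrix (1, 1, 0) ⊗ (3, -3, -1). So T has rank 1 (it is nonzero).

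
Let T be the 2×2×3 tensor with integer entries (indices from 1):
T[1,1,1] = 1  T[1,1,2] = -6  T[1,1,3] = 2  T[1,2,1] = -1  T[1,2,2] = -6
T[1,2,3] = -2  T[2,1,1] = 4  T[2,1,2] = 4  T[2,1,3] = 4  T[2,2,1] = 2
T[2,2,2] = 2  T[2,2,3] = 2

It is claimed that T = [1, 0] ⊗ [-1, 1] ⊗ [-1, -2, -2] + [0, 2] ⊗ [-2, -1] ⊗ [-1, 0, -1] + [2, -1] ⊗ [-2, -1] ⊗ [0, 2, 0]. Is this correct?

Reconstruct entrywise from the claimed factors. For example, T[1,1,2] = -6 and Σₗ aₗ[1]bₗ[1]cₗ[2] = (1)·(-1)·(-2) + (0)·(-2)·(0) + (2)·(-2)·(2) = -6; checking all 12 entries, every one matches. The claim holds.

Yes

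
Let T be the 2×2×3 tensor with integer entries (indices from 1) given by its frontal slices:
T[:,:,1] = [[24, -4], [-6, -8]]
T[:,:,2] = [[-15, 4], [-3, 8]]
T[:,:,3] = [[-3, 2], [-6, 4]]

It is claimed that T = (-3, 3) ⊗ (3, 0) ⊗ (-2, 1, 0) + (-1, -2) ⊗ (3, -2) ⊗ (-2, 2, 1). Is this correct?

Yes

Reconstruct entrywise from the claimed factors. For example, T[1,1,2] = -15 and Σₗ aₗ[1]bₗ[1]cₗ[2] = (-3)·(3)·(1) + (-1)·(3)·(2) = -15; checking all 12 entries, every one matches. The claim holds.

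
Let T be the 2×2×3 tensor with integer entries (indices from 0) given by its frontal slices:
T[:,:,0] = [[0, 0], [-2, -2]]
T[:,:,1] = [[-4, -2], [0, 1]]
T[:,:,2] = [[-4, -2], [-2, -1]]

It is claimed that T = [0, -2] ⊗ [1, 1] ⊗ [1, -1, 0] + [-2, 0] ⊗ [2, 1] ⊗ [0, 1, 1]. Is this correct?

Reconstruct entry (1,0,1) from the claimed factors: Σₗ aₗ[1]bₗ[0]cₗ[1] = (-2)·(1)·(-1) + (0)·(2)·(1) = 2, but T[1,0,1] = 0. The claim is false.

No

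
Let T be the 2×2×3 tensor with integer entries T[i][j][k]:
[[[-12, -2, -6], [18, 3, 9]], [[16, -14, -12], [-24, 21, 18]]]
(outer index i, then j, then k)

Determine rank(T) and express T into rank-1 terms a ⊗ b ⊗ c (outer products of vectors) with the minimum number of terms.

Lower bound: the mode-3 unfolding of T (rows indexed by k, columns by (i,j) = (0,0), (0,1), (1,0), (1,1)) is [[-12, 18, 16, -24], [-2, 3, -14, 21], [-6, 9, -12, 18]].
There the 2×2 minor on rows k ∈ {0, 1}, columns (i,j) ∈ {(0,0), (1,0)} is det [[-12, 16], [-2, -14]] = 200 ≠ 0, so this unfolding has rank ≥ 2; CP rank is at least every unfolding rank, so rank(T) ≥ 2. (Flattening ranks never certify an upper bound on CP rank; for that we must actually write T with 2 rank-1 terms.)
Upper bound — finding two terms. Every mode-2 slice of T is a multiple of one matrix: T[:,j,:] = b[j]·M with b = [2, -3] and M = [[-6, -1, -3], [8, -7, -6]] (rows indexed by i, columns by k). So it suffices to write M as a sum of two rank-1 matrices.
Splitting M by its rows (i = 0, 1), M = [1, 0][-6, -1, -3]ᵀ + [0, 1][8, -7, -6]ᵀ.
Hence T = [1, 0] ⊗ [2, -3] ⊗ [-6, -1, -3] + [0, 1] ⊗ [2, -3] ⊗ [8, -7, -6], so rank(T) ≤ 2.
These bounds meet, so rank(T) = 2.

rank(T) = 2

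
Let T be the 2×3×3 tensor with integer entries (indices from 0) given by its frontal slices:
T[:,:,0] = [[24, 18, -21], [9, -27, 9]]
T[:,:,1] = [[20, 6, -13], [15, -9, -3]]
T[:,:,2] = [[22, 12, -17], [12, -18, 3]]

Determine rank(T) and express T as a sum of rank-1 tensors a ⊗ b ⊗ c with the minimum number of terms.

Lower bound: the mode-2 unfolding of T (rows indexed by j, columns by (i,k) = (0,0), (0,1), (0,2), (1,0), (1,1), (1,2)) is [[24, 20, 22, 9, 15, 12], [18, 6, 12, -27, -9, -18], [-21, -13, -17, 9, -3, 3]].
There the 2×2 minor on rows j ∈ {0, 1}, columns (i,k) ∈ {(0,0), (0,1)} is det [[24, 20], [18, 6]] = -216 ≠ 0, so this unfolding has rank ≥ 2; CP rank is at least every unfolding rank, so rank(T) ≥ 2. (Unfolding ranks only ever bound the CP rank from below — rank(T) can be strictly larger than all of them — so the matching upper bound has to come from an explicit 2-term decomposition.)
Upper bound — finding two terms. Write S_k = T[:,:,k] for the frontal slices: S₀ = [[24, 18, -21], [9, -27, 9]], S₁ = [[20, 6, -13], [15, -9, -3]], S₂ = [[22, 12, -17], [12, -18, 3]].
If T = a₁ ⊗ b₁ ⊗ c₁ + a₂ ⊗ b₂ ⊗ c₂ then each S_k = c₁[k]·a₁b₁ᵀ + c₂[k]·a₂b₂ᵀ. S₀ and S₁ are linearly independent, so a₁b₁ᵀ and a₂b₂ᵀ must span the same plane of matrices: they are the rank-1 matrices of the form x·S₀ + y·S₁.
The 2×2 minor of x·S₀ + y·S₁ on rows {0,1}, columns {0,1} is −810·x² − 1080·xy − 270·y² = (-270)·(x + y)(3·x + y), vanishing at (x:y) = (1:-1) and (1:-3).
M₁ = S₀ − S₁ = [[4, 12, -8], [-6, -18, 12]] = 2·(2, -3)(1, 3, -2)ᵀ and M₂ = S₀ − 3·S₁ = [[-36, 0, 18], [-36, 0, 18]] = (-18)·(1, 1)(2, 0, -1)ᵀ, so take a₁ = (2, -3), b₁ = (1, 3, -2), a₂ = (1, 1), b₂ = (2, 0, -1).
Each slice is an integer combination of E₁ = a₁b₁ᵀ and E₂ = a₂b₂ᵀ: S₀ = 3·E₁ + 9·E₂, S₁ = E₁ + 9·E₂, S₂ = 2·E₁ + 9·E₂; reading off coefficients, c₁ = (3, 1, 2) and c₂ = (9, 9, 9).
Hence T = (2, -3) ⊗ (1, 3, -2) ⊗ (3, 1, 2) + (1, 1) ⊗ (2, 0, -1) ⊗ (9, 9, 9), so rank(T) ≤ 2.
These bounds meet, so rank(T) = 2.

rank(T) = 2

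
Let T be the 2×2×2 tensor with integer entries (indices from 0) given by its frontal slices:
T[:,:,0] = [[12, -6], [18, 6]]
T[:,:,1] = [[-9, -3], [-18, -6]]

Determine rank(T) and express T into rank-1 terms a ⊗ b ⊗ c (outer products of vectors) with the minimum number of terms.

rank(T) = 2

Lower bound: the mode-1 unfolding of T (rows indexed by i, columns by (j,k) = (0,0), (0,1), (1,0), (1,1)) is [[12, -9, -6, -3], [18, -18, 6, -6]].
There the 2×2 minor on rows i ∈ {0, 1}, columns (j,k) ∈ {(0,0), (0,1)} is det [[12, -9], [18, -18]] = -54 ≠ 0, so this unfolding has rank ≥ 2; CP rank is at least every unfolding rank, so rank(T) ≥ 2. (This is only a lower bound: in general the CP rank may exceed every unfolding rank, so we still need to exhibit 2 rank-1 terms summing to T.)
Upper bound — finding two terms. Write S_k = T[:,:,k] for the frontal slices: S₀ = [[12, -6], [18, 6]], S₁ = [[-9, -3], [-18, -6]].
If T = a₁ ⊗ b₁ ⊗ c₁ + a₂ ⊗ b₂ ⊗ c₂ then each S_k = c₁[k]·a₁b₁ᵀ + c₂[k]·a₂b₂ᵀ. S₀ and S₁ are linearly independent, so a₁b₁ᵀ and a₂b₂ᵀ must span the same plane of matrices: they are the rank-1 matrices of the form x·S₀ + y·S₁.
det(x·S₀ + y·S₁) is 180·x² − 180·xy = 180·(x − y)(x), vanishing at (x:y) = (1:1) and (0:1).
M₁ = S₀ + S₁ = [[3, -9], [0, 0]] = 3·[1, 0][1, -3]ᵀ and M₂ = S₁ = [[-9, -3], [-18, -6]] = (-3)·[1, 2][3, 1]ᵀ, so take a₁ = [1, 0], b₁ = [1, -3], a₂ = [1, 2], b₂ = [3, 1].
Each slice is an integer combination of E₁ = a₁b₁ᵀ and E₂ = a₂b₂ᵀ: S₀ = 3·E₁ + 3·E₂, S₁ = −3·E₂; reading off coefficients, c₁ = [3, 0] and c₂ = [3, -3].
Hence T = [1, 0] ⊗ [1, -3] ⊗ [3, 0] + [1, 2] ⊗ [3, 1] ⊗ [3, -3], so rank(T) ≤ 2.
These bounds meet, so rank(T) = 2.
Check entry T[0,1,0] = -6: (1)·(-3)·(3) + (1)·(1)·(3) = -6.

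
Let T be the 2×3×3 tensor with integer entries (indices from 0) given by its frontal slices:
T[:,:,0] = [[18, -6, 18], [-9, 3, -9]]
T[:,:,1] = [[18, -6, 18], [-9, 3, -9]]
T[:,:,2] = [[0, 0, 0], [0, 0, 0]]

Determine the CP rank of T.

1

Lower bound: T ≠ 0 (e.g. T[0,0,0] = 18), so rank(T) ≥ 1.
Upper bound: the mode-1 fibre T[:,0,0] = [18, -9] gives a = (2, -1) (primitive direction); the mode-2 fibre T[0,:,0] = [18, -6, 18] gives b = (3, -1, 3); then c[k] = T[0,0,k] / (a[0]·b[0]) = [18, 18, 0] / 6 = (3, 3, 0).
Expanding (2, -1) ⊗ (3, -1, 3) ⊗ (3, 3, 0) reproduces all 18 entries of T, so T = (2, -1) ⊗ (3, -1, 3) ⊗ (3, 3, 0) and rank(T) ≤ 1.
These bounds meet, so rank(T) = 1.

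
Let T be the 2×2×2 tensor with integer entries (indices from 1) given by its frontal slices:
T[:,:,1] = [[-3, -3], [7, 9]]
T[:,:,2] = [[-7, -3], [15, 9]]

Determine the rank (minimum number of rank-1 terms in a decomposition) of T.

Lower bound: the mode-2 unfolding of T (rows indexed by j, columns by (i,k) = (1,1), (1,2), (2,1), (2,2)) is [[-3, -7, 7, 15], [-3, -3, 9, 9]].
There the 2×2 minor on rows j ∈ {1, 2}, columns (i,k) ∈ {(1,1), (1,2)} is det [[-3, -7], [-3, -3]] = -12 ≠ 0, so this unfolding has rank ≥ 2; CP rank is at least every unfolding rank, so rank(T) ≥ 2. (Flattening ranks never certify an upper bound on CP rank; for that we must actually write T with 2 rank-1 terms.)
Upper bound — finding two terms. Write S_k = T[:,:,k] for the frontal slices: S₁ = [[-3, -3], [7, 9]], S₂ = [[-7, -3], [15, 9]].
If T = a₁ ⊗ b₁ ⊗ c₁ + a₂ ⊗ b₂ ⊗ c₂ then each S_k = c₁[k]·a₁b₁ᵀ + c₂[k]·a₂b₂ᵀ. S₁ and S₂ are linearly independent, so a₁b₁ᵀ and a₂b₂ᵀ must span the same plane of matrices: they are the rank-1 matrices of the form x·S₁ + y·S₂.
det(x·S₁ + y·S₂) is −6·x² − 24·xy − 18·y² = (-6)·(x + 3·y)(x + y), vanishing at (x:y) = (3:-1) and (1:-1).
M₁ = 3·S₁ − S₂ = [[-2, -6], [6, 18]] = (-2)·[1, -3][1, 3]ᵀ and M₂ = S₁ − S₂ = [[4, 0], [-8, 0]] = 4·[1, -2][1, 0]ᵀ, so take a₁ = [1, -3], b₁ = [1, 3], a₂ = [1, -2], b₂ = [1, 0].
Each slice is an integer combination of E₁ = a₁b₁ᵀ and E₂ = a₂b₂ᵀ: S₁ = −E₁ − 2·E₂, S₂ = −E₁ − 6·E₂; reading off coefficients, c₁ = [-1, -1] and c₂ = [-2, -6].
Hence T = [1, -3] ⊗ [1, 3] ⊗ [-1, -1] + [1, -2] ⊗ [1, 0] ⊗ [-2, -6], so rank(T) ≤ 2.
These bounds meet, so rank(T) = 2.

2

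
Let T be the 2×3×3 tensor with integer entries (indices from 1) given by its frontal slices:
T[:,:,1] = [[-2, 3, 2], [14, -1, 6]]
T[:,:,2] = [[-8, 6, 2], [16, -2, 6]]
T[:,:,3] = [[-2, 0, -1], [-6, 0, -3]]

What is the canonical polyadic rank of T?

Lower bound: in the mode-1 unfolding of T (rows indexed by i, columns by (j,k)) the 2×2 minor on rows i ∈ {1, 2}, columns (j,k) ∈ {(1,1), (1,2)} is det [[-2, -8], [14, 16]] = 80 ≠ 0, so that unfolding has rank ≥ 2 and hence rank(T) ≥ 2 (CP rank is at least every unfolding rank, though it can be larger).
Upper bound: with S_k = T[:,:,k], the two rank-1 terms a₁b₁ᵀ, a₂b₂ᵀ are the rank-1 members of the pencil x·S₁ + y·S₂.
The 2×2 minor of x·S₁ + y·S₂ on rows {1,2}, columns {1,2} is −40·x² − 120·xy − 80·y² = (-40)·(x + 2·y)(x + y), vanishing at (x:y) = (2:-1) and (1:-1).
M₁ = 2·S₁ − S₂ = [[4, 0, 2], [12, 0, 6]] = 2·(1, 3)(2, 0, 1)ᵀ and M₂ = S₁ − S₂ = [[6, -3, 0], [-2, 1, 0]] = (3, -1)(2, -1, 0)ᵀ, so take a₁ = (1, 3), b₁ = (2, 0, 1), a₂ = (3, -1), b₂ = (2, -1, 0).
Each slice is an integer combination of E₁ = a₁b₁ᵀ and E₂ = a₂b₂ᵀ: S₁ = 2·E₁ − E₂, S₂ = 2·E₁ − 2·E₂, S₃ = −E₁; reading off coefficients, c₁ = (2, 2, -1) and c₂ = (-1, -2, 0).
Hence T = (1, 3) ⊗ (2, 0, 1) ⊗ (2, 2, -1) + (3, -1) ⊗ (2, -1, 0) ⊗ (-1, -2, 0), so rank(T) ≤ 2.
These bounds meet, so rank(T) = 2.

2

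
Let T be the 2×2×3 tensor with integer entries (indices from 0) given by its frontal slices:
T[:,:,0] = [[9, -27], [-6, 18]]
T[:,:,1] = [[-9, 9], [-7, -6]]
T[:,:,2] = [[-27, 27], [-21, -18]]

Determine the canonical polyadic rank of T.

2

Lower bound: in the mode-1 unfolding of T (rows indexed by i, columns by (j,k)) the 2×2 minor on rows i ∈ {0, 1}, columns (j,k) ∈ {(0,0), (0,1)} is det [[9, -9], [-6, -7]] = -117 ≠ 0, so that unfolding has rank ≥ 2 and hence rank(T) ≥ 2 (CP rank is at least every unfolding rank, though it can be larger).
Upper bound: with S_k = T[:,:,k], the two rank-1 terms a₁b₁ᵀ, a₂b₂ᵀ are the rank-1 members of the pencil x·S₀ + y·S₁.
det(x·S₀ + y·S₁) is −351·xy + 117·y² = (-117)·(3·x − y)(y), vanishing at (x:y) = (1:3) and (1:0).
M₁ = S₀ + 3·S₁ = [[-18, 0], [-27, 0]] = (-9)·[2, 3][1, 0]ᵀ and M₂ = S₀ = [[9, -27], [-6, 18]] = 3·[3, -2][1, -3]ᵀ, so take a₁ = [2, 3], b₁ = [1, 0], a₂ = [3, -2], b₂ = [1, -3].
Each slice is an integer combination of E₁ = a₁b₁ᵀ and E₂ = a₂b₂ᵀ: S₀ = 3·E₂, S₁ = −3·E₁ − E₂, S₂ = −9·E₁ − 3·E₂; reading off coefficients, c₁ = [0, -3, -9] and c₂ = [3, -1, -3].
Hence T = [2, 3] (x) [1, 0] (x) [0, -3, -9] + [3, -2] (x) [1, -3] (x) [3, -1, -3], so rank(T) ≤ 2.
These bounds meet, so rank(T) = 2.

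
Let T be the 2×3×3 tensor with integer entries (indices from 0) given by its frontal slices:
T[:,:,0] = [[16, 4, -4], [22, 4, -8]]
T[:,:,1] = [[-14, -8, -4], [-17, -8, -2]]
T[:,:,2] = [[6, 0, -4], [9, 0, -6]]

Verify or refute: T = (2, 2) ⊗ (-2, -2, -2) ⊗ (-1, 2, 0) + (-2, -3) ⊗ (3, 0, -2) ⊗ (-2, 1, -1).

Yes

Reconstruct entrywise from the claimed factors. For example, T[0,1,0] = 4 and Σₗ aₗ[0]bₗ[1]cₗ[0] = (2)·(-2)·(-1) + (-2)·(0)·(-2) = 4; checking all 18 entries, every one matches. The claim holds.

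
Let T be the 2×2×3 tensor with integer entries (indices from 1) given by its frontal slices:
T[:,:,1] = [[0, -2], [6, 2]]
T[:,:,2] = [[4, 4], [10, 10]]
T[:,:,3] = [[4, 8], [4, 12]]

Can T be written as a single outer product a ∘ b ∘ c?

The mode-3 unfolding of T (rows indexed by k, columns by (i,j) = (1,1), (1,2), (2,1), (2,2)) is [[0, -2, 6, 2], [4, 4, 10, 10], [4, 8, 4, 12]].
There the 3×3 minor on rows k ∈ {1, 2, 3}, columns (i,j) ∈ {(1,1), (1,2), (2,1)} is det [[0, -2, 6], [4, 4, 10], [4, 8, 4]] = 48 ≠ 0, so this unfolding has rank ≥ 3; CP rank is at least every unfolding rank, so rank(T) ≥ 3.
In particular rank(T) ≥ 3 > 1, so T is not rank-1.

No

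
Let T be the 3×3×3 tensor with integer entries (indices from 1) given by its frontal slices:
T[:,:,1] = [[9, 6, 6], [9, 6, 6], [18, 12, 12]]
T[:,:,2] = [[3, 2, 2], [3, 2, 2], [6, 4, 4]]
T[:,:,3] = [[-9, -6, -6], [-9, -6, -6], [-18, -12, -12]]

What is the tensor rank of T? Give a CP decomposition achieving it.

rank(T) = 1

Lower bound: T ≠ 0 (e.g. T[1,1,1] = 9), so rank(T) ≥ 1.
Upper bound: if T = a (x) b (x) c then every fibre of T is a multiple of the corresponding factor, so read the factors off the fibres through the nonzero entry T[1,1,1] = 9.
The mode-1 fibre T[:,1,1] = [9, 9, 18] gives a = [1, 1, 2] (primitive direction); the mode-2 fibre T[1,:,1] = [9, 6, 6] gives b = [3, 2, 2]; then c[k] = T[1,1,k] / (a[1]·b[1]) = [9, 3, -9] / 3 = [3, 1, -3].
Expanding [1, 1, 2] (x) [3, 2, 2] (x) [3, 1, -3] reproduces all 27 entries of T, so T = [1, 1, 2] (x) [3, 2, 2] (x) [3, 1, -3] and rank(T) ≤ 1.
These bounds meet, so rank(T) = 1.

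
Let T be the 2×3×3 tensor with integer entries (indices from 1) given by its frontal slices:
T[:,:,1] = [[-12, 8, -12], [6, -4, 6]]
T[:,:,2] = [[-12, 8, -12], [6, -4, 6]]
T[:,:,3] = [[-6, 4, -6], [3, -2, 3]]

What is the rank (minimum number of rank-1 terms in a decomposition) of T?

Lower bound: T ≠ 0 (e.g. T[1,1,1] = -12), so rank(T) ≥ 1.
Upper bound: if T = a (x) b (x) c then every fibre of T is a multiple of the corresponding factor, so read the factors off the fibres through the nonzero entry T[1,1,1] = -12.
The mode-1 fibre T[:,1,1] = [-12, 6] gives a = [2, -1] (primitive direction); the mode-2 fibre T[1,:,1] = [-12, 8, -12] gives b = [3, -2, 3]; then c[k] = T[1,1,k] / (a[1]·b[1]) = [-12, -12, -6] / 6 = [-2, -2, -1].
Expanding [2, -1] (x) [3, -2, 3] (x) [-2, -2, -1] reproduces all 18 entries of T, so T = [2, -1] (x) [3, -2, 3] (x) [-2, -2, -1] and rank(T) ≤ 1.
These bounds meet, so rank(T) = 1.

1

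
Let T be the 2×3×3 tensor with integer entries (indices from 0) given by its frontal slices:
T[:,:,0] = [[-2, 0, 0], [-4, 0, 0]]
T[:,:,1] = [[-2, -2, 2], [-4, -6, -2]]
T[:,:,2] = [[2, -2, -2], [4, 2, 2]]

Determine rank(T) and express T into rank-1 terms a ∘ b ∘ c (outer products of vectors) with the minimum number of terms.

rank(T) = 3

Lower bound: the mode-2 unfolding of T (rows indexed by j, columns by (i,k) = (0,0), (0,1), (0,2), (1,0), (1,1), (1,2)) is [[-2, -2, 2, -4, -4, 4], [0, -2, -2, 0, -6, 2], [0, 2, -2, 0, -2, 2]].
There the 3×3 minor on rows j ∈ {0, 1, 2}, columns (i,k) ∈ {(0,0), (0,1), (0,2)} is det [[-2, -2, 2], [0, -2, -2], [0, 2, -2]] = -16 ≠ 0, so this unfolding has rank ≥ 3; CP rank is at least every unfolding rank, so rank(T) ≥ 3. (Unfolding ranks only ever bound the CP rank from below — rank(T) can be strictly larger than all of them — so the matching upper bound has to come from an explicit 3-term decomposition.)
Upper bound: T is a sum of 3 rank-1 terms, T = [1, -1] ∘ [0, 1, 1] ∘ [0, 2, -2] + [1, 1] ∘ [0, 1, 0] ∘ [0, -4, 0] + [1, 2] ∘ [1, 0, 0] ∘ [-2, -2, 2] (written with every a and b primitive with positive leading entry and the scale carried by c; CP decompositions are not unique, and this one is verified by expanding entrywise), so rank(T) ≤ 3.
These bounds meet, so rank(T) = 3.
Check entry T[1,1,1] = -6: (-1)·(1)·(2) + (1)·(1)·(-4) + (2)·(0)·(-2) = -6.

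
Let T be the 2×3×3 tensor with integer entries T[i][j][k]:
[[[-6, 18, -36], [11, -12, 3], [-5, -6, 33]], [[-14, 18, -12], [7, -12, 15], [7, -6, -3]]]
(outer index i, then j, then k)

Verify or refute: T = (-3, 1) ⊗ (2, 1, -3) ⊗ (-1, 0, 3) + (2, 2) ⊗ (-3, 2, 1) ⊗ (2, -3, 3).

Yes

Reconstruct entrywise from the claimed factors. For example, T[1,1,1] = -12 and Σₗ aₗ[1]bₗ[1]cₗ[1] = (1)·(1)·(0) + (2)·(2)·(-3) = -12; checking all 18 entries, every one matches. The claim holds.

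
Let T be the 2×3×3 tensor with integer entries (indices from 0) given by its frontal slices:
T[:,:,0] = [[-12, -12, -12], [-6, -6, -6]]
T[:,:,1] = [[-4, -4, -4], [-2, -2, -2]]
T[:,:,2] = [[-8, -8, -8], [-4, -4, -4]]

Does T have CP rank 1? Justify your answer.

Yes

If T = a ∘ b ∘ c then every fibre of T is a multiple of the corresponding factor, so read the factors off the fibres through the nonzero entry T[0,0,0] = -12.
The mode-1 fibre T[:,0,0] = [-12, -6] gives a = [2, 1] (primitive direction); the mode-2 fibre T[0,:,0] = [-12, -12, -12] gives b = [1, 1, 1]; then c[k] = T[0,0,k] / (a[0]·b[0]) = [-12, -4, -8] / 2 = [-6, -2, -4].
Expanding [2, 1] ∘ [1, 1, 1] ∘ [-6, -2, -4] reproduces all 18 entries of T, so T = [2, 1] ∘ [1, 1, 1] ∘ [-6, -2, -4] and rank(T) ≤ 1.
Equivalently every frontal slice T[:,:,k] is c[k] times the rank-1 matrix [2, 1] ∘ [1, 1, 1]. So T has rank 1 (it is nonzero).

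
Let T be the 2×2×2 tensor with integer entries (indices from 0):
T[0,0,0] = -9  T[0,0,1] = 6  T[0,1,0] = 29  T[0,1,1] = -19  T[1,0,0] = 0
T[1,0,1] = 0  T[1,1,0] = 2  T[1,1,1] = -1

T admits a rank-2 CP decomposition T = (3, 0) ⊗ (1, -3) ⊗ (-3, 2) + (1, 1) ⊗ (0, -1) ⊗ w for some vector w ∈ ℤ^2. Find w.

Subtract the known terms from T to get the rank-1 residual R = (1, 1) ⊗ (0, -1) ⊗ w, so R[i,j,k] = a[i]·b[j]·w[k]. Pick indices with nonzero a[0]·b[1] = (1)·(-1) = -1. Only the fibre through (0,1,·) is needed: R[0,1,:] = T[0,1,:] − Σₗ aₗ[0]bₗ[1]cₗ = [29, -19] − (3)·(-3)·(-3, 2) = [2, -1]. Then w[k] = R[0,1,k] / -1 for each k, giving w = [2, -1] / -1 = (-2, 1).

w = (-2, 1)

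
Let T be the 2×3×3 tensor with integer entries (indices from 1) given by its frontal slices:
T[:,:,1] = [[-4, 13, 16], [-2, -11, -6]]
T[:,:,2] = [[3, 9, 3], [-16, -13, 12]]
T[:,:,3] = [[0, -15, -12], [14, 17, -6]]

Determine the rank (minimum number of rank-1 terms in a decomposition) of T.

Lower bound: the mode-1 unfolding of T (rows indexed by i, columns by (j,k) = (1,1), (1,2), (1,3), (2,1), (2,2), (2,3), (3,1), (3,2), (3,3)) is [[-4, 3, 0, 13, 9, -15, 16, 3, -12], [-2, -16, 14, -11, -13, 17, -6, 12, -6]].
There the 2×2 minor on rows i ∈ {1, 2}, columns (j,k) ∈ {(1,1), (1,2)} is det [[-4, 3], [-2, -16]] = 70 ≠ 0, so this unfolding has rank ≥ 2; CP rank is at least every unfolding rank, so rank(T) ≥ 2. (This is only a lower bound: in general the CP rank may exceed every unfolding rank, so we still need to exhibit 2 rank-1 terms summing to T.)
Upper bound — finding two terms. Write S_k = T[:,:,k] for the frontal slices: S₁ = [[-4, 13, 16], [-2, -11, -6]], S₂ = [[3, 9, 3], [-16, -13, 12]], S₃ = [[0, -15, -12], [14, 17, -6]].
If T = a₁ ⊗ b₁ ⊗ c₁ + a₂ ⊗ b₂ ⊗ c₂ then each S_k = c₁[k]·a₁b₁ᵀ + c₂[k]·a₂b₂ᵀ. S₁ and S₂ are linearly independent, so a₁b₁ᵀ and a₂b₂ᵀ must span the same plane of matrices: they are the rank-1 matrices of the form x·S₁ + y·S₂.
The 2×2 minor of x·S₁ + y·S₂ on rows {1,2}, columns {1,2} is 70·x² + 245·xy + 105·y² = 35·(x + 3·y)(2·x + y), vanishing at (x:y) = (3:-1) and (1:-2).
M₁ = 3·S₁ − S₂ = [[-15, 30, 45], [10, -20, -30]] = (-5)·[3, -2][1, -2, -3]ᵀ and M₂ = S₁ − 2·S₂ = [[-10, -5, 10], [30, 15, -30]] = (-5)·[1, -3][2, 1, -2]ᵀ, so take a₁ = [3, -2], b₁ = [1, -2, -3], a₂ = [1, -3], b₂ = [2, 1, -2].
Each slice is an integer combination of E₁ = a₁b₁ᵀ and E₂ = a₂b₂ᵀ: S₁ = −2·E₁ + E₂, S₂ = −E₁ + 3·E₂, S₃ = 2·E₁ − 3·E₂; reading off coefficients, c₁ = [-2, -1, 2] and c₂ = [1, 3, -3].
Hence T = [3, -2] ⊗ [1, -2, -3] ⊗ [-2, -1, 2] + [1, -3] ⊗ [2, 1, -2] ⊗ [1, 3, -3], so rank(T) ≤ 2.
These bounds meet, so rank(T) = 2.

2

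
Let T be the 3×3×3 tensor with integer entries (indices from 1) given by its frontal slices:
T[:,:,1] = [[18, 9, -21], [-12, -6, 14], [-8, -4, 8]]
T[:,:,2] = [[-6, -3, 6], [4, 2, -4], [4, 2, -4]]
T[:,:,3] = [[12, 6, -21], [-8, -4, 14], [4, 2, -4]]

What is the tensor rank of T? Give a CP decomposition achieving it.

rank(T) = 2

Lower bound: in the mode-2 unfolding of T (rows indexed by j, columns by (i,k)) the 2×2 minor on rows j ∈ {1, 3}, columns (i,k) ∈ {(1,1), (1,2)} is det [[18, -6], [-21, 6]] = -18 ≠ 0, so that unfolding has rank ≥ 2 and hence rank(T) ≥ 2 (CP rank is at least every unfolding rank, though it can be larger).
Upper bound: with S_k = T[:,:,k], the two rank-1 terms a₁b₁ᵀ, a₂b₂ᵀ are the rank-1 members of the pencil x·S₁ + y·S₂.
The 2×2 minor of x·S₁ + y·S₂ on rows {1,3}, columns {1,3} is −24·x² + 12·xy = (-12)·(2·x − y)(x), vanishing at (x:y) = (1:2) and (0:1).
M₁ = S₁ + 2·S₂ = [[6, 3, -9], [-4, -2, 6], [0, 0, 0]] = [3, -2, 0][2, 1, -3]ᵀ and M₂ = S₂ = [[-6, -3, 6], [4, 2, -4], [4, 2, -4]] = −[3, -2, -2][2, 1, -2]ᵀ, so take a₁ = [3, -2, 0], b₁ = [2, 1, -3], a₂ = [3, -2, -2], b₂ = [2, 1, -2].
Each slice is an integer combination of E₁ = a₁b₁ᵀ and E₂ = a₂b₂ᵀ: S₁ = E₁ + 2·E₂, S₂ = −E₂, S₃ = 3·E₁ − E₂; reading off coefficients, c₁ = [1, 0, 3] and c₂ = [2, -1, -1].
Hence T = [3, -2, 0] ⊗ [2, 1, -3] ⊗ [1, 0, 3] + [3, -2, -2] ⊗ [2, 1, -2] ⊗ [2, -1, -1], so rank(T) ≤ 2.
These bounds meet, so rank(T) = 2.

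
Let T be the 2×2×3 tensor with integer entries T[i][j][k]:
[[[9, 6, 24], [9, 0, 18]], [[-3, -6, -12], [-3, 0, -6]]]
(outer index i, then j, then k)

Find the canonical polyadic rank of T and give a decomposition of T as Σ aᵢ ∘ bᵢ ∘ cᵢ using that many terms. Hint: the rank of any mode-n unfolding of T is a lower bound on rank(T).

rank(T) = 2

Lower bound: the mode-1 unfolding of T (rows indexed by i, columns by (j,k) = (0,0), (0,1), (0,2), (1,0), (1,1), (1,2)) is [[9, 6, 24, 9, 0, 18], [-3, -6, -12, -3, 0, -6]].
There the 2×2 minor on rows i ∈ {0, 1}, columns (j,k) ∈ {(0,0), (0,1)} is det [[9, 6], [-3, -6]] = -36 ≠ 0, so this unfolding has rank ≥ 2; CP rank is at least every unfolding rank, so rank(T) ≥ 2. (This is only a lower bound: in general the CP rank may exceed every unfolding rank, so we still need to exhibit 2 rank-1 terms summing to T.)
Upper bound — finding two terms. Write S_k = T[:,:,k] for the frontal slices: S₀ = [[9, 9], [-3, -3]], S₁ = [[6, 0], [-6, 0]], S₂ = [[24, 18], [-12, -6]].
If T = a₁ ∘ b₁ ∘ c₁ + a₂ ∘ b₂ ∘ c₂ then each S_k = c₁[k]·a₁b₁ᵀ + c₂[k]·a₂b₂ᵀ. S₀ and S₁ are linearly independent, so a₁b₁ᵀ and a₂b₂ᵀ must span the same plane of matrices: they are the rank-1 matrices of the form x·S₀ + y·S₁.
det(x·S₀ + y·S₁) is 36·xy = 36·(y)(x), vanishing at (x:y) = (1:0) and (0:1).
M₁ = S₀ = [[9, 9], [-3, -3]] = 3·[3, -1][1, 1]ᵀ and M₂ = S₁ = [[6, 0], [-6, 0]] = 6·[1, -1][1, 0]ᵀ, so take a₁ = [3, -1], b₁ = [1, 1], a₂ = [1, -1], b₂ = [1, 0].
Each slice is an integer combination of E₁ = a₁b₁ᵀ and E₂ = a₂b₂ᵀ: S₀ = 3·E₁, S₁ = 6·E₂, S₂ = 6·E₁ + 6·E₂; reading off coefficients, c₁ = [3, 0, 6] and c₂ = [0, 6, 6].
Hence T = [3, -1] ∘ [1, 1] ∘ [3, 0, 6] + [1, -1] ∘ [1, 0] ∘ [0, 6, 6], so rank(T) ≤ 2.
These bounds meet, so rank(T) = 2.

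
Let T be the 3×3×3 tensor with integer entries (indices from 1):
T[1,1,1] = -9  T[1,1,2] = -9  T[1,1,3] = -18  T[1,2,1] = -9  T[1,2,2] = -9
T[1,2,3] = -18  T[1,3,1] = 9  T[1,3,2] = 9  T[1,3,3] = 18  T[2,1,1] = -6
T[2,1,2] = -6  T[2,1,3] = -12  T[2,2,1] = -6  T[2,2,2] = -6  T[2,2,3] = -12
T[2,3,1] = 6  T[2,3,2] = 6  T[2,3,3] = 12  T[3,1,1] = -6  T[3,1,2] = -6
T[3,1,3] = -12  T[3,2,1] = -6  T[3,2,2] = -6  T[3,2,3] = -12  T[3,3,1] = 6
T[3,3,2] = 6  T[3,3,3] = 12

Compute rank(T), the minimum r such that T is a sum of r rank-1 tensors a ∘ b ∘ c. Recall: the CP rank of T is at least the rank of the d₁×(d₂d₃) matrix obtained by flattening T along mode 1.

1

Lower bound: T ≠ 0 (e.g. T[1,1,1] = -9), so rank(T) ≥ 1.
Upper bound: if T = a ∘ b ∘ c then every fibre of T is a multiple of the corresponding factor, so read the factors off the fibres through the nonzero entry T[1,1,1] = -9.
The mode-1 fibre T[:,1,1] = [-9, -6, -6] gives a = [3, 2, 2] (primitive direction); the mode-2 fibre T[1,:,1] = [-9, -9, 9] gives b = [1, 1, -1]; then c[k] = T[1,1,k] / (a[1]·b[1]) = [-9, -9, -18] / 3 = [-3, -3, -6].
Expanding [3, 2, 2] ∘ [1, 1, -1] ∘ [-3, -3, -6] reproduces all 27 entries of T, so T = [3, 2, 2] ∘ [1, 1, -1] ∘ [-3, -3, -6] and rank(T) ≤ 1.
These bounds meet, so rank(T) = 1.
Check entry T[1,1,3] = -18: (3)·(1)·(-6) = -18.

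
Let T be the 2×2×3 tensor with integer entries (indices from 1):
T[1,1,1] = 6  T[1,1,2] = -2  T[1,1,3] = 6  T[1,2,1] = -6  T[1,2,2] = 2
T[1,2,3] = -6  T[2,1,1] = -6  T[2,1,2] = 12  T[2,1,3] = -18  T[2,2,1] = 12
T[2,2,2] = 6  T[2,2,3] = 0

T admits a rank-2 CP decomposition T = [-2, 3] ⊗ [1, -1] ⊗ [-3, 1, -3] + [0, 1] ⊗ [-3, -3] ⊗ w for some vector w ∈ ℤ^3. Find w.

Subtract the known terms from T to get the rank-1 residual R = [0, 1] ⊗ [-3, -3] ⊗ w, so R[i,j,k] = a[i]·b[j]·w[k]. Pick indices with nonzero a[2]·b[1] = (1)·(-3) = -3. Only the fibre through (2,1,·) is needed: R[2,1,:] = T[2,1,:] − Σₗ aₗ[2]bₗ[1]cₗ = [-6, 12, -18] − (3)·(1)·[-3, 1, -3] = [3, 9, -9]. Then w[k] = R[2,1,k] / -3 for each k, giving w = [3, 9, -9] / -3 = [-1, -3, 3].

w = [-1, -3, 3]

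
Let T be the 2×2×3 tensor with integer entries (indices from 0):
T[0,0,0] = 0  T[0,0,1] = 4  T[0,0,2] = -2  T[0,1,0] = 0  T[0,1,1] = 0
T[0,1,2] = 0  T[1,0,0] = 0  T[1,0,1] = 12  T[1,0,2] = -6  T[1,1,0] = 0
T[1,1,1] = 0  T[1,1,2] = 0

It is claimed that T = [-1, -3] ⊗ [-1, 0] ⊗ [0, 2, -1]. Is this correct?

Reconstruct entry (0,0,1) from the claimed factors: Σₗ aₗ[0]bₗ[0]cₗ[1] = (-1)·(-1)·(2) = 2, but T[0,0,1] = 4. The claim is false.

No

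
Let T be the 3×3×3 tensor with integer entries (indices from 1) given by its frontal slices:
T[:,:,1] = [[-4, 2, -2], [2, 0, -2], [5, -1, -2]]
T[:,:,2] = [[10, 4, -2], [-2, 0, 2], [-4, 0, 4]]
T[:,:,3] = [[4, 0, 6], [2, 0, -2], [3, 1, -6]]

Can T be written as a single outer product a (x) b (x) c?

The mode-1 unfolding of T (rows indexed by i, columns by (j,k) = (1,1), (1,2), (1,3), (2,1), (2,2), (2,3), (3,1), (3,2), (3,3)) is [[-4, 10, 4, 2, 4, 0, -2, -2, 6], [2, -2, 2, 0, 0, 0, -2, 2, -2], [5, -4, 3, -1, 0, 1, -2, 4, -6]].
There the 3×3 minor on rows i ∈ {1, 2, 3}, columns (j,k) ∈ {(1,1), (1,2), (1,3)} is det [[-4, 10, 4], [2, -2, 2], [5, -4, 3]] = 40 ≠ 0, so this unfolding has rank ≥ 3; CP rank is at least every unfolding rank, so rank(T) ≥ 3.
In particular rank(T) ≥ 3 > 1, so T is not rank-1.

No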